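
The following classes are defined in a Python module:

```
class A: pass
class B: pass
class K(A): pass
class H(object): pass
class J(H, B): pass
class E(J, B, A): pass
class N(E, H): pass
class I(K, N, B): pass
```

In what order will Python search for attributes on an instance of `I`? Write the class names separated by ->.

I -> K -> N -> E -> J -> H -> B -> A -> object

L[I] = I + merge(L[K], L[N], L[B], [K N B])
  take K:  [K A object] + [N E J H B A object] + [B object] + [K N B]
  take N:  [A object] + [N E J H B A object] + [B object] + [N B]
  take E:  [A object] + [E J H B A object] + [B object] + [B]
  take J:  [A object] + [J H B A object] + [B object] + [B]
  take H:  [A object] + [H B A object] + [B object] + [B]
  take B:  [A object] + [B A object] + [B object] + [B]
  take A:  [A object] + [A object] + [object]
  take object:  [object] + [object] + [object]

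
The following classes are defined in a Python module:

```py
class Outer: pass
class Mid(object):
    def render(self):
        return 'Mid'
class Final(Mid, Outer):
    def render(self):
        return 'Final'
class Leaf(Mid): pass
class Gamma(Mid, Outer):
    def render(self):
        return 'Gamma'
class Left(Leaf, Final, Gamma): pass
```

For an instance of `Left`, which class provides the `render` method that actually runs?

L[Left] = Left + merge(L[Leaf], L[Final], L[Gamma], [Leaf Final Gamma])
  take Leaf:  [Leaf Mid object] + [Final Mid Outer object] + [Gamma Mid Outer object] + [Leaf Final Gamma]
  take Final:  [Mid object] + [Final Mid Outer object] + [Gamma Mid Outer object] + [Final Gamma]
  take Gamma:  [Mid object] + [Mid Outer object] + [Gamma Mid Outer object] + [Gamma]
  take Mid:  [Mid object] + [Mid Outer object] + [Mid Outer object]
  take Outer:  [object] + [Outer object] + [Outer object]
  take object:  [object] + [object] + [object]
MRO: Left Leaf Final Gamma Mid Outer object
render is defined in: Final, Gamma, Mid. First along the MRO is Final.

Final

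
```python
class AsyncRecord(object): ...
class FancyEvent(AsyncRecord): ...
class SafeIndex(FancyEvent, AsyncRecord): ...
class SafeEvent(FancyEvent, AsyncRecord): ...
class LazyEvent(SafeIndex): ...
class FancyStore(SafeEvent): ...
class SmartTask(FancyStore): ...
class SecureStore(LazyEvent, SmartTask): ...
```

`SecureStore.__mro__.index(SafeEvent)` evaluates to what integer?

L[SecureStore] = SecureStore + merge(L[LazyEvent], L[SmartTask], [LazyEvent SmartTask])
  take LazyEvent:  [LazyEvent SafeIndex FancyEvent AsyncRecord object] + [SmartTask FancyStore SafeEvent FancyEvent AsyncRecord object] + [LazyEvent SmartTask]
  take SafeIndex:  [SafeIndex FancyEvent AsyncRecord object] + [SmartTask FancyStore SafeEvent FancyEvent AsyncRecord object] + [SmartTask]
  take SmartTask:  [FancyEvent AsyncRecord object] + [SmartTask FancyStore SafeEvent FancyEvent AsyncRecord object] + [SmartTask]
  take FancyStore:  [FancyEvent AsyncRecord object] + [FancyStore SafeEvent FancyEvent AsyncRecord object]
  take SafeEvent:  [FancyEvent AsyncRecord object] + [SafeEvent FancyEvent AsyncRecord object]
  take FancyEvent:  [FancyEvent AsyncRecord object] + [FancyEvent AsyncRecord object]
  take AsyncRecord:  [AsyncRecord object] + [AsyncRecord object]
  take object:  [object] + [object]
MRO: SecureStore LazyEvent SafeIndex SmartTask FancyStore SafeEvent FancyEvent AsyncRecord object
SafeEvent sits at index 5.

5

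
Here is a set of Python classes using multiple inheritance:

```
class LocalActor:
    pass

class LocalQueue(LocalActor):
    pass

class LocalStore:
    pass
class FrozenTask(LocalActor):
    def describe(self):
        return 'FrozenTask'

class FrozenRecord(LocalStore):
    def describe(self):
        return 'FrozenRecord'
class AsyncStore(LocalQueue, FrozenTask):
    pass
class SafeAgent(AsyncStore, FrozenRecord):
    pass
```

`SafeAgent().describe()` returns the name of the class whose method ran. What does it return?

L[SafeAgent] = SafeAgent + merge(L[AsyncStore], L[FrozenRecord], [AsyncStore FrozenRecord])
  take AsyncStore:  [AsyncStore LocalQueue FrozenTask LocalActor object] + [FrozenRecord LocalStore object] + [AsyncStore FrozenRecord]
  take LocalQueue:  [LocalQueue FrozenTask LocalActor object] + [FrozenRecord LocalStore object] + [FrozenRecord]
  take FrozenTask:  [FrozenTask LocalActor object] + [FrozenRecord LocalStore object] + [FrozenRecord]
  take LocalActor:  [LocalActor object] + [FrozenRecord LocalStore object] + [FrozenRecord]
  take FrozenRecord:  [object] + [FrozenRecord LocalStore object] + [FrozenRecord]
  take LocalStore:  [object] + [LocalStore object]
  take object:  [object] + [object]
MRO: SafeAgent AsyncStore LocalQueue FrozenTask LocalActor FrozenRecord LocalStore object
describe is defined in: FrozenRecord, FrozenTask. First along the MRO is FrozenTask.

FrozenTask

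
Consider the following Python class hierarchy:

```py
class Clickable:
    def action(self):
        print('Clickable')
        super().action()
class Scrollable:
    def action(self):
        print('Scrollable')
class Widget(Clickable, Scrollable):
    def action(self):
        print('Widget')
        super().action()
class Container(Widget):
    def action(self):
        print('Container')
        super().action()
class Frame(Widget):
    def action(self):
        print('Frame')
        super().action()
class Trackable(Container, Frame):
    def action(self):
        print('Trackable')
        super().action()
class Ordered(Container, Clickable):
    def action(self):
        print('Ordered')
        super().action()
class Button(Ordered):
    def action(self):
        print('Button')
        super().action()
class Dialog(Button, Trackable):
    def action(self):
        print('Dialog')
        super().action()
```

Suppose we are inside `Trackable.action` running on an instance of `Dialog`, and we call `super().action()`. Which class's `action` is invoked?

Container

L[Dialog] = Dialog + merge(L[Button], L[Trackable], [Button Trackable])
  take Button:  [Button Ordered Container Widget Clickable Scrollable object] + [Trackable Container Frame Widget Clickable Scrollable object] + [Button Trackable]
  take Ordered:  [Ordered Container Widget Clickable Scrollable object] + [Trackable Container Frame Widget Clickable Scrollable object] + [Trackable]
  take Trackable:  [Container Widget Clickable Scrollable object] + [Trackable Container Frame Widget Clickable Scrollable object] + [Trackable]
  take Container:  [Container Widget Clickable Scrollable object] + [Container Frame Widget Clickable Scrollable object]
  take Frame:  [Widget Clickable Scrollable object] + [Frame Widget Clickable Scrollable object]
  take Widget:  [Widget Clickable Scrollable object] + [Widget Clickable Scrollable object]
  take Clickable:  [Clickable Scrollable object] + [Clickable Scrollable object]
  take Scrollable:  [Scrollable object] + [Scrollable object]
  take object:  [object] + [object]
MRO: Dialog Button Ordered Trackable Container Frame Widget Clickable Scrollable object
super() in Trackable.action on a Dialog instance goes to the class after Trackable in Dialog's MRO: Container.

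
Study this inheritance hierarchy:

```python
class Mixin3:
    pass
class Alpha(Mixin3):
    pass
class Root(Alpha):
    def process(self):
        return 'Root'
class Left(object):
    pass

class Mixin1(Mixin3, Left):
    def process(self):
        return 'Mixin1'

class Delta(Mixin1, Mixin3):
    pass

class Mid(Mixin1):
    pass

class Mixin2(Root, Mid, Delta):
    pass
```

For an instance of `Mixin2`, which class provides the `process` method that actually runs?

Root

L[Mixin2] = Mixin2 + merge(L[Root], L[Mid], L[Delta], [Root Mid Delta])
  take Root:  [Root Alpha Mixin3 object] + [Mid Mixin1 Mixin3 Left object] + [Delta Mixin1 Mixin3 Left object] + [Root Mid Delta]
  take Alpha:  [Alpha Mixin3 object] + [Mid Mixin1 Mixin3 Left object] + [Delta Mixin1 Mixin3 Left object] + [Mid Delta]
  take Mid:  [Mixin3 object] + [Mid Mixin1 Mixin3 Left object] + [Delta Mixin1 Mixin3 Left object] + [Mid Delta]
  take Delta:  [Mixin3 object] + [Mixin1 Mixin3 Left object] + [Delta Mixin1 Mixin3 Left object] + [Delta]
  take Mixin1:  [Mixin3 object] + [Mixin1 Mixin3 Left object] + [Mixin1 Mixin3 Left object]
  take Mixin3:  [Mixin3 object] + [Mixin3 Left object] + [Mixin3 Left object]
  take Left:  [object] + [Left object] + [Left object]
  take object:  [object] + [object] + [object]
MRO: Mixin2 Root Alpha Mid Delta Mixin1 Mixin3 Left object
process is defined in: Mixin1, Root. First along the MRO is Root.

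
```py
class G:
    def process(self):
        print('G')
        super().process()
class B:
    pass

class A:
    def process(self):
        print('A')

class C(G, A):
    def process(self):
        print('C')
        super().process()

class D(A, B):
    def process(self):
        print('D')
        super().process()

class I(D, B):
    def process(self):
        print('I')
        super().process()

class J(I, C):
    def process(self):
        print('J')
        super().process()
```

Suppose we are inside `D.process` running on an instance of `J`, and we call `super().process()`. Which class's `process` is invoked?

L[J] = J + merge(L[I], L[C], [I C])
  take I:  [I D A B object] + [C G A object] + [I C]
  take D:  [D A B object] + [C G A object] + [C]
  take C:  [A B object] + [C G A object] + [C]
  take G:  [A B object] + [G A object]
  take A:  [A B object] + [A object]
  take B:  [B object] + [object]
  take object:  [object] + [object]
MRO: J I D C G A B object
super() in D.process on a J instance goes to the class after D in J's MRO: C.

C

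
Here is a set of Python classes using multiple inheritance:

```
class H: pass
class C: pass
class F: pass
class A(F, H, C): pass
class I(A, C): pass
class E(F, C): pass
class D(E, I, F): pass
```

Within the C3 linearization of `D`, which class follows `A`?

L[D] = D + merge(L[E], L[I], L[F], [E I F])
  take E:  [E F C object] + [I A F H C object] + [F object] + [E I F]
  take I:  [F C object] + [I A F H C object] + [F object] + [I F]
  take A:  [F C object] + [A F H C object] + [F object] + [F]
  take F:  [F C object] + [F H C object] + [F object] + [F]
  take H:  [C object] + [H C object] + [object]
  take C:  [C object] + [C object] + [object]
  take object:  [object] + [object] + [object]
MRO: D E I A F H C object
A is at position 3; next is F.

F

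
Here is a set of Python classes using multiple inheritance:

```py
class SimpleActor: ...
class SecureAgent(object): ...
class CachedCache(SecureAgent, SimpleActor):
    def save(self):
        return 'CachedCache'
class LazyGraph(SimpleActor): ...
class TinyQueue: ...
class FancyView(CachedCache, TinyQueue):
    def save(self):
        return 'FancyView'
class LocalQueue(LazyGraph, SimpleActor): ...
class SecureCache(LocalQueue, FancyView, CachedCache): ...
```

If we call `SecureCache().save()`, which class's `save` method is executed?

L[SecureCache] = SecureCache + merge(L[LocalQueue], L[FancyView], L[CachedCache], [LocalQueue FancyView CachedCache])
  take LocalQueue:  [LocalQueue LazyGraph SimpleActor object] + [FancyView CachedCache SecureAgent SimpleActor TinyQueue object] + [CachedCache SecureAgent SimpleActor object] + [LocalQueue FancyView CachedCache]
  take LazyGraph:  [LazyGraph SimpleActor object] + [FancyView CachedCache SecureAgent SimpleActor TinyQueue object] + [CachedCache SecureAgent SimpleActor object] + [FancyView CachedCache]
  take FancyView:  [SimpleActor object] + [FancyView CachedCache SecureAgent SimpleActor TinyQueue object] + [CachedCache SecureAgent SimpleActor object] + [FancyView CachedCache]
  take CachedCache:  [SimpleActor object] + [CachedCache SecureAgent SimpleActor TinyQueue object] + [CachedCache SecureAgent SimpleActor object] + [CachedCache]
  take SecureAgent:  [SimpleActor object] + [SecureAgent SimpleActor TinyQueue object] + [SecureAgent SimpleActor object]
  take SimpleActor:  [SimpleActor object] + [SimpleActor TinyQueue object] + [SimpleActor object]
  take TinyQueue:  [object] + [TinyQueue object] + [object]
  take object:  [object] + [object] + [object]
MRO: SecureCache LocalQueue LazyGraph FancyView CachedCache SecureAgent SimpleActor TinyQueue object
save is defined in: CachedCache, FancyView. First along the MRO is FancyView.

FancyView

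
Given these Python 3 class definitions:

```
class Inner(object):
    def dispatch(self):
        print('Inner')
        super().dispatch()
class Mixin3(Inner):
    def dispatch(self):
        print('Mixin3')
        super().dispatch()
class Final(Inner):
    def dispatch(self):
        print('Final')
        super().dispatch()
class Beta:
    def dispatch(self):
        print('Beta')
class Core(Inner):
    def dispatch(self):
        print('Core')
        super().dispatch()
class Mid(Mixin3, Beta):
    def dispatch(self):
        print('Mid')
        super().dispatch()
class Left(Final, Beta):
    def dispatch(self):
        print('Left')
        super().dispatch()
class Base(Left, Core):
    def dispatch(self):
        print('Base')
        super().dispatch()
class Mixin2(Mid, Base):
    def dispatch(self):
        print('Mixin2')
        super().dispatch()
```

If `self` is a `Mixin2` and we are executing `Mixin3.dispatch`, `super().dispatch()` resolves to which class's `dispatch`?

L[Mixin2] = Mixin2 + merge(L[Mid], L[Base], [Mid Base])
  take Mid:  [Mid Mixin3 Inner Beta object] + [Base Left Final Core Inner Beta object] + [Mid Base]
  take Mixin3:  [Mixin3 Inner Beta object] + [Base Left Final Core Inner Beta object] + [Base]
  take Base:  [Inner Beta object] + [Base Left Final Core Inner Beta object] + [Base]
  take Left:  [Inner Beta object] + [Left Final Core Inner Beta object]
  take Final:  [Inner Beta object] + [Final Core Inner Beta object]
  take Core:  [Inner Beta object] + [Core Inner Beta object]
  take Inner:  [Inner Beta object] + [Inner Beta object]
  take Beta:  [Beta object] + [Beta object]
  take object:  [object] + [object]
MRO: Mixin2 Mid Mixin3 Base Left Final Core Inner Beta object
super() in Mixin3.dispatch on a Mixin2 instance goes to the class after Mixin3 in Mixin2's MRO: Base.

Base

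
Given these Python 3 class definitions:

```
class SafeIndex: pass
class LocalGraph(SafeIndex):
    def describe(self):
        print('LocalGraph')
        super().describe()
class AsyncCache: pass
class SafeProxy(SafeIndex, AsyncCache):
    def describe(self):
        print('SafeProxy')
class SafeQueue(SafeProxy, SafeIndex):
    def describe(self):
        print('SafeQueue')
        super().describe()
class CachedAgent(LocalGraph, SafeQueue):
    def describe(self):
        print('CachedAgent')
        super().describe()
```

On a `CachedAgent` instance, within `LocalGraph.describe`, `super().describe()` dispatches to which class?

L[CachedAgent] = CachedAgent + merge(L[LocalGraph], L[SafeQueue], [LocalGraph SafeQueue])
  take LocalGraph:  [LocalGraph SafeIndex object] + [SafeQueue SafeProxy SafeIndex AsyncCache object] + [LocalGraph SafeQueue]
  take SafeQueue:  [SafeIndex object] + [SafeQueue SafeProxy SafeIndex AsyncCache object] + [SafeQueue]
  take SafeProxy:  [SafeIndex object] + [SafeProxy SafeIndex AsyncCache object]
  take SafeIndex:  [SafeIndex object] + [SafeIndex AsyncCache object]
  take AsyncCache:  [object] + [AsyncCache object]
  take object:  [object] + [object]
MRO: CachedAgent LocalGraph SafeQueue SafeProxy SafeIndex AsyncCache object
super() in LocalGraph.describe on a CachedAgent instance goes to the class after LocalGraph in CachedAgent's MRO: SafeQueue.

SafeQueue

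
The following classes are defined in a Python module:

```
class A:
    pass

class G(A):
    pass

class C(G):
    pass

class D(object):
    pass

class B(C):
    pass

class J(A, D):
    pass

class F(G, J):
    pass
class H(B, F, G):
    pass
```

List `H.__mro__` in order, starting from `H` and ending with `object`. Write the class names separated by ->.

L[H] = H + merge(L[B], L[F], L[G], [B F G])
  take B:  [B C G A object] + [F G J A D object] + [G A object] + [B F G]
  take C:  [C G A object] + [F G J A D object] + [G A object] + [F G]
  take F:  [G A object] + [F G J A D object] + [G A object] + [F G]
  take G:  [G A object] + [G J A D object] + [G A object] + [G]
  take J:  [A object] + [J A D object] + [A object]
  take A:  [A object] + [A D object] + [A object]
  take D:  [object] + [D object] + [object]
  take object:  [object] + [object] + [object]

H -> B -> C -> F -> G -> J -> A -> D -> object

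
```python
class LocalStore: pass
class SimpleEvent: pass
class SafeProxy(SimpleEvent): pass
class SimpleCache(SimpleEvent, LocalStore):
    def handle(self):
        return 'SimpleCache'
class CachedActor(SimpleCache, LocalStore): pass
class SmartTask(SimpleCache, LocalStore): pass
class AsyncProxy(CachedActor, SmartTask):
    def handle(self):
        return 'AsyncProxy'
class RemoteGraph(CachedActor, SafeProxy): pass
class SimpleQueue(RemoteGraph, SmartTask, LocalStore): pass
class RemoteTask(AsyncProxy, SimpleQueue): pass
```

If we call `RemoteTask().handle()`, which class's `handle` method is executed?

L[RemoteTask] = RemoteTask + merge(L[AsyncProxy], L[SimpleQueue], [AsyncProxy SimpleQueue])
  take AsyncProxy:  [AsyncProxy CachedActor SmartTask SimpleCache SimpleEvent LocalStore object] + [SimpleQueue RemoteGraph CachedActor SmartTask SimpleCache SafeProxy SimpleEvent LocalStore object] + [AsyncProxy SimpleQueue]
  take SimpleQueue:  [CachedActor SmartTask SimpleCache SimpleEvent LocalStore object] + [SimpleQueue RemoteGraph CachedActor SmartTask SimpleCache SafeProxy SimpleEvent LocalStore object] + [SimpleQueue]
  take RemoteGraph:  [CachedActor SmartTask SimpleCache SimpleEvent LocalStore object] + [RemoteGraph CachedActor SmartTask SimpleCache SafeProxy SimpleEvent LocalStore object]
  take CachedActor:  [CachedActor SmartTask SimpleCache SimpleEvent LocalStore object] + [CachedActor SmartTask SimpleCache SafeProxy SimpleEvent LocalStore object]
  take SmartTask:  [SmartTask SimpleCache SimpleEvent LocalStore object] + [SmartTask SimpleCache SafeProxy SimpleEvent LocalStore object]
  take SimpleCache:  [SimpleCache SimpleEvent LocalStore object] + [SimpleCache SafeProxy SimpleEvent LocalStore object]
  take SafeProxy:  [SimpleEvent LocalStore object] + [SafeProxy SimpleEvent LocalStore object]
  take SimpleEvent:  [SimpleEvent LocalStore object] + [SimpleEvent LocalStore object]
  take LocalStore:  [LocalStore object] + [LocalStore object]
  take object:  [object] + [object]
MRO: RemoteTask AsyncProxy SimpleQueue RemoteGraph CachedActor SmartTask SimpleCache SafeProxy SimpleEvent LocalStore object
handle is defined in: AsyncProxy, SimpleCache. First along the MRO is AsyncProxy.

AsyncProxy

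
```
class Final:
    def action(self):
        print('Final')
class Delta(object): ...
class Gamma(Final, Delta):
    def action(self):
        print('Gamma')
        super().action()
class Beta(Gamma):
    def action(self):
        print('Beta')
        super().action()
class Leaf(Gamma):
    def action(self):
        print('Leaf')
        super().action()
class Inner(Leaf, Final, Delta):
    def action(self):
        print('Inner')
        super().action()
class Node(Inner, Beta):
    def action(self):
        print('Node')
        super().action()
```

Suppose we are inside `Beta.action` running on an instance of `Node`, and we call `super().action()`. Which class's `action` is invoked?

L[Node] = Node + merge(L[Inner], L[Beta], [Inner Beta])
  take Inner:  [Inner Leaf Gamma Final Delta object] + [Beta Gamma Final Delta object] + [Inner Beta]
  take Leaf:  [Leaf Gamma Final Delta object] + [Beta Gamma Final Delta object] + [Beta]
  take Beta:  [Gamma Final Delta object] + [Beta Gamma Final Delta object] + [Beta]
  take Gamma:  [Gamma Final Delta object] + [Gamma Final Delta object]
  take Final:  [Final Delta object] + [Final Delta object]
  take Delta:  [Delta object] + [Delta object]
  take object:  [object] + [object]
MRO: Node Inner Leaf Beta Gamma Final Delta object
super() in Beta.action on a Node instance goes to the class after Beta in Node's MRO: Gamma.

Gamma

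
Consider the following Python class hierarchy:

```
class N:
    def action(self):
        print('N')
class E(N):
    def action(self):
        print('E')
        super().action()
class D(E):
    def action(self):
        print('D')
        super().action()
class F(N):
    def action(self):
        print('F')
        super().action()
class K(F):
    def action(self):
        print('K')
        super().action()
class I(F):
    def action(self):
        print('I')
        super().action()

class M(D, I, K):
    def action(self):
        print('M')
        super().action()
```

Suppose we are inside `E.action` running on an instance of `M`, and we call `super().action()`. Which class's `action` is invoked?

I

L[M] = M + merge(L[D], L[I], L[K], [D I K])
  take D:  [D E N object] + [I F N object] + [K F N object] + [D I K]
  take E:  [E N object] + [I F N object] + [K F N object] + [I K]
  take I:  [N object] + [I F N object] + [K F N object] + [I K]
  take K:  [N object] + [F N object] + [K F N object] + [K]
  take F:  [N object] + [F N object] + [F N object]
  take N:  [N object] + [N object] + [N object]
  take object:  [object] + [object] + [object]
MRO: M D E I K F N object
super() in E.action on a M instance goes to the class after E in M's MRO: I.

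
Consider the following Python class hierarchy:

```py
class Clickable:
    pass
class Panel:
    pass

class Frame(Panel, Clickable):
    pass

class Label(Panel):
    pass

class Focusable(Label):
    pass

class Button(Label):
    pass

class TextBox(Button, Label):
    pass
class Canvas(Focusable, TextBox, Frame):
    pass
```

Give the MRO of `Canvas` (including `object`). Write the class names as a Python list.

L[Canvas] = Canvas + merge(L[Focusable], L[TextBox], L[Frame], [Focusable TextBox Frame])
  take Focusable:  [Focusable Label Panel object] + [TextBox Button Label Panel object] + [Frame Panel Clickable object] + [Focusable TextBox Frame]
  take TextBox:  [Label Panel object] + [TextBox Button Label Panel object] + [Frame Panel Clickable object] + [TextBox Frame]
  take Button:  [Label Panel object] + [Button Label Panel object] + [Frame Panel Clickable object] + [Frame]
  take Label:  [Label Panel object] + [Label Panel object] + [Frame Panel Clickable object] + [Frame]
  take Frame:  [Panel object] + [Panel object] + [Frame Panel Clickable object] + [Frame]
  take Panel:  [Panel object] + [Panel object] + [Panel Clickable object]
  take Clickable:  [object] + [object] + [Clickable object]
  take object:  [object] + [object] + [object]

[Canvas, Focusable, TextBox, Button, Label, Frame, Panel, Clickable, object]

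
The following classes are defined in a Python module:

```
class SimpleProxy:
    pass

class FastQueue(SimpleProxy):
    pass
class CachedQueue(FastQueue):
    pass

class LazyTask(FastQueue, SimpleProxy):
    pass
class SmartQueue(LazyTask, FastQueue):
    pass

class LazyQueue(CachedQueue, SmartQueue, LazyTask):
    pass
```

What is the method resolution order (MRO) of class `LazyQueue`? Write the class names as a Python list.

[LazyQueue, CachedQueue, SmartQueue, LazyTask, FastQueue, SimpleProxy, object]

L[LazyQueue] = LazyQueue + merge(L[CachedQueue], L[SmartQueue], L[LazyTask], [CachedQueue SmartQueue LazyTask])
  take CachedQueue:  [CachedQueue FastQueue SimpleProxy object] + [SmartQueue LazyTask FastQueue SimpleProxy object] + [LazyTask FastQueue SimpleProxy object] + [CachedQueue SmartQueue LazyTask]
  take SmartQueue:  [FastQueue SimpleProxy object] + [SmartQueue LazyTask FastQueue SimpleProxy object] + [LazyTask FastQueue SimpleProxy object] + [SmartQueue LazyTask]
  take LazyTask:  [FastQueue SimpleProxy object] + [LazyTask FastQueue SimpleProxy object] + [LazyTask FastQueue SimpleProxy object] + [LazyTask]
  take FastQueue:  [FastQueue SimpleProxy object] + [FastQueue SimpleProxy object] + [FastQueue SimpleProxy object]
  take SimpleProxy:  [SimpleProxy object] + [SimpleProxy object] + [SimpleProxy object]
  take object:  [object] + [object] + [object]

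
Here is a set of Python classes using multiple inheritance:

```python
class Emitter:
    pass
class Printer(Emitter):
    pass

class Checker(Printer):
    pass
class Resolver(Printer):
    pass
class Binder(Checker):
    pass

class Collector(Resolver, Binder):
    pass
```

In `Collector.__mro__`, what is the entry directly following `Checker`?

L[Collector] = Collector + merge(L[Resolver], L[Binder], [Resolver Binder])
  take Resolver:  [Resolver Printer Emitter object] + [Binder Checker Printer Emitter object] + [Resolver Binder]
  take Binder:  [Printer Emitter object] + [Binder Checker Printer Emitter object] + [Binder]
  take Checker:  [Printer Emitter object] + [Checker Printer Emitter object]
  take Printer:  [Printer Emitter object] + [Printer Emitter object]
  take Emitter:  [Emitter object] + [Emitter object]
  take object:  [object] + [object]
MRO: Collector Resolver Binder Checker Printer Emitter object
Checker is at position 3; next is Printer.

Printer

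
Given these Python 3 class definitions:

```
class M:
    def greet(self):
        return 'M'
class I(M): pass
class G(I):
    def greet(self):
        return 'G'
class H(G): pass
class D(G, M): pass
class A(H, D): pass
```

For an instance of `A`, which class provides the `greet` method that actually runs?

G

L[A] = A + merge(L[H], L[D], [H D])
  take H:  [H G I M object] + [D G I M object] + [H D]
  take D:  [G I M object] + [D G I M object] + [D]
  take G:  [G I M object] + [G I M object]
  take I:  [I M object] + [I M object]
  take M:  [M object] + [M object]
  take object:  [object] + [object]
MRO: A H D G I M object
greet is defined in: G, M. First along the MRO is G.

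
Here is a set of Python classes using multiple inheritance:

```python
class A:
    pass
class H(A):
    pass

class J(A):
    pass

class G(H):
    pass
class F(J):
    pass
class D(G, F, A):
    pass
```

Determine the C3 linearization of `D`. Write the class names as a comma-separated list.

L[D] = D + merge(L[G], L[F], L[A], [G F A])
  take G:  [G H A object] + [F J A object] + [A object] + [G F A]
  take H:  [H A object] + [F J A object] + [A object] + [F A]
  take F:  [A object] + [F J A object] + [A object] + [F A]
  take J:  [A object] + [J A object] + [A object] + [A]
  take A:  [A object] + [A object] + [A object] + [A]
  take object:  [object] + [object] + [object]

D, G, H, F, J, A, object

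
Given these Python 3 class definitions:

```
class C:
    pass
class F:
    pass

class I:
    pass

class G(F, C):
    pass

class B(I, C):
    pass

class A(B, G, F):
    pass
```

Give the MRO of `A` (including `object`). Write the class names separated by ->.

A -> B -> I -> G -> F -> C -> object

L[A] = A + merge(L[B], L[G], L[F], [B G F])
  take B:  [B I C object] + [G F C object] + [F object] + [B G F]
  take I:  [I C object] + [G F C object] + [F object] + [G F]
  take G:  [C object] + [G F C object] + [F object] + [G F]
  take F:  [C object] + [F C object] + [F object] + [F]
  take C:  [C object] + [C object] + [object]
  take object:  [object] + [object] + [object]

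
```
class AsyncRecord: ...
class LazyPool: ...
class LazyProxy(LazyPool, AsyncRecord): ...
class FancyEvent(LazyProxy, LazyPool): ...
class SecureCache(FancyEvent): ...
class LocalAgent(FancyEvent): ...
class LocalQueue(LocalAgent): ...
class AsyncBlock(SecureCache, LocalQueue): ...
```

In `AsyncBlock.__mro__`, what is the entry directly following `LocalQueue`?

L[AsyncBlock] = AsyncBlock + merge(L[SecureCache], L[LocalQueue], [SecureCache LocalQueue])
  take SecureCache:  [SecureCache FancyEvent LazyProxy LazyPool AsyncRecord object] + [LocalQueue LocalAgent FancyEvent LazyProxy LazyPool AsyncRecord object] + [SecureCache LocalQueue]
  take LocalQueue:  [FancyEvent LazyProxy LazyPool AsyncRecord object] + [LocalQueue LocalAgent FancyEvent LazyProxy LazyPool AsyncRecord object] + [LocalQueue]
  take LocalAgent:  [FancyEvent LazyProxy LazyPool AsyncRecord object] + [LocalAgent FancyEvent LazyProxy LazyPool AsyncRecord object]
  take FancyEvent:  [FancyEvent LazyProxy LazyPool AsyncRecord object] + [FancyEvent LazyProxy LazyPool AsyncRecord object]
  take LazyProxy:  [LazyProxy LazyPool AsyncRecord object] + [LazyProxy LazyPool AsyncRecord object]
  take LazyPool:  [LazyPool AsyncRecord object] + [LazyPool AsyncRecord object]
  take AsyncRecord:  [AsyncRecord object] + [AsyncRecord object]
  take object:  [object] + [object]
MRO: AsyncBlock SecureCache LocalQueue LocalAgent FancyEvent LazyProxy LazyPool AsyncRecord object
LocalQueue is at position 2; next is LocalAgent.

LocalAgent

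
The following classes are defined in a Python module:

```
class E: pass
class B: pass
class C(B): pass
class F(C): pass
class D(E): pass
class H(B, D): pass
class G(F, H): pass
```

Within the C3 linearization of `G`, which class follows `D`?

E

L[G] = G + merge(L[F], L[H], [F H])
  take F:  [F C B object] + [H B D E object] + [F H]
  take C:  [C B object] + [H B D E object] + [H]
  take H:  [B object] + [H B D E object] + [H]
  take B:  [B object] + [B D E object]
  take D:  [object] + [D E object]
  take E:  [object] + [E object]
  take object:  [object] + [object]
MRO: G F C H B D E object
D is at position 5; next is E.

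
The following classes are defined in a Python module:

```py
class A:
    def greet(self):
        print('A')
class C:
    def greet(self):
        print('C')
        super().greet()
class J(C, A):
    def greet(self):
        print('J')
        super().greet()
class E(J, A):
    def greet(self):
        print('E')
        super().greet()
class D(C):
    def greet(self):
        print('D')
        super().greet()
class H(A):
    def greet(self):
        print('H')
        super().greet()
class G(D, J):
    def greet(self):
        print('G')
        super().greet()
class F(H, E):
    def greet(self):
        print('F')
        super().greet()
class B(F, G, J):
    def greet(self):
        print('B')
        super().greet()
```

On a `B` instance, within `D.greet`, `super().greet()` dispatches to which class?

J

L[B] = B + merge(L[F], L[G], L[J], [F G J])
  take F:  [F H E J C A object] + [G D J C A object] + [J C A object] + [F G J]
  take H:  [H E J C A object] + [G D J C A object] + [J C A object] + [G J]
  take E:  [E J C A object] + [G D J C A object] + [J C A object] + [G J]
  take G:  [J C A object] + [G D J C A object] + [J C A object] + [G J]
  take D:  [J C A object] + [D J C A object] + [J C A object] + [J]
  take J:  [J C A object] + [J C A object] + [J C A object] + [J]
  take C:  [C A object] + [C A object] + [C A object]
  take A:  [A object] + [A object] + [A object]
  take object:  [object] + [object] + [object]
MRO: B F H E G D J C A object
super() in D.greet on a B instance goes to the class after D in B's MRO: J.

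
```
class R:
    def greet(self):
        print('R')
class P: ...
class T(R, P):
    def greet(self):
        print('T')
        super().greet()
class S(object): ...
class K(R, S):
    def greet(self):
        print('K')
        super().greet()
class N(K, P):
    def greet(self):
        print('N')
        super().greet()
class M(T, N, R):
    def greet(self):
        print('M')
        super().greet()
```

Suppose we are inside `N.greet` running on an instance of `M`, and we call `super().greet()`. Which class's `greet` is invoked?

K

L[M] = M + merge(L[T], L[N], L[R], [T N R])
  take T:  [T R P object] + [N K R S P object] + [R object] + [T N R]
  take N:  [R P object] + [N K R S P object] + [R object] + [N R]
  take K:  [R P object] + [K R S P object] + [R object] + [R]
  take R:  [R P object] + [R S P object] + [R object] + [R]
  take S:  [P object] + [S P object] + [object]
  take P:  [P object] + [P object] + [object]
  take object:  [object] + [object] + [object]
MRO: M T N K R S P object
super() in N.greet on a M instance goes to the class after N in M's MRO: K.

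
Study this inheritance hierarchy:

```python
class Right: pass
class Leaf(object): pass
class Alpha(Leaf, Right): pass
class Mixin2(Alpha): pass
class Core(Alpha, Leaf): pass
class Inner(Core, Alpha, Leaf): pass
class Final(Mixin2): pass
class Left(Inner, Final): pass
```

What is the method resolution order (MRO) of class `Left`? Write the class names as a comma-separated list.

Left, Inner, Core, Final, Mixin2, Alpha, Leaf, Right, object

L[Left] = Left + merge(L[Inner], L[Final], [Inner Final])
  take Inner:  [Inner Core Alpha Leaf Right object] + [Final Mixin2 Alpha Leaf Right object] + [Inner Final]
  take Core:  [Core Alpha Leaf Right object] + [Final Mixin2 Alpha Leaf Right object] + [Final]
  take Final:  [Alpha Leaf Right object] + [Final Mixin2 Alpha Leaf Right object] + [Final]
  take Mixin2:  [Alpha Leaf Right object] + [Mixin2 Alpha Leaf Right object]
  take Alpha:  [Alpha Leaf Right object] + [Alpha Leaf Right object]
  take Leaf:  [Leaf Right object] + [Leaf Right object]
  take Right:  [Right object] + [Right object]
  take object:  [object] + [object]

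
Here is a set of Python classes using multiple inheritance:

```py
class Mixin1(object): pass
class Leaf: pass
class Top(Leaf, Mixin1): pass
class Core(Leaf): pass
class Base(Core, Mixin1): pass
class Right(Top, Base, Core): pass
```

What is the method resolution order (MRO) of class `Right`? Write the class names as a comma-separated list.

L[Right] = Right + merge(L[Top], L[Base], L[Core], [Top Base Core])
  take Top:  [Top Leaf Mixin1 object] + [Base Core Leaf Mixin1 object] + [Core Leaf object] + [Top Base Core]
  take Base:  [Leaf Mixin1 object] + [Base Core Leaf Mixin1 object] + [Core Leaf object] + [Base Core]
  take Core:  [Leaf Mixin1 object] + [Core Leaf Mixin1 object] + [Core Leaf object] + [Core]
  take Leaf:  [Leaf Mixin1 object] + [Leaf Mixin1 object] + [Leaf object]
  take Mixin1:  [Mixin1 object] + [Mixin1 object] + [object]
  take object:  [object] + [object] + [object]

Right, Top, Base, Core, Leaf, Mixin1, object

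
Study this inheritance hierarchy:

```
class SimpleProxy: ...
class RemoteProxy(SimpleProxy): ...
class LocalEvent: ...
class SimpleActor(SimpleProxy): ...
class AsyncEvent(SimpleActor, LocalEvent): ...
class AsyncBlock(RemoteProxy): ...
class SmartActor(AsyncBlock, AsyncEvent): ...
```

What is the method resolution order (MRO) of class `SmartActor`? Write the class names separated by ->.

L[SmartActor] = SmartActor + merge(L[AsyncBlock], L[AsyncEvent], [AsyncBlock AsyncEvent])
  take AsyncBlock:  [AsyncBlock RemoteProxy SimpleProxy object] + [AsyncEvent SimpleActor SimpleProxy LocalEvent object] + [AsyncBlock AsyncEvent]
  take RemoteProxy:  [RemoteProxy SimpleProxy object] + [AsyncEvent SimpleActor SimpleProxy LocalEvent object] + [AsyncEvent]
  take AsyncEvent:  [SimpleProxy object] + [AsyncEvent SimpleActor SimpleProxy LocalEvent object] + [AsyncEvent]
  take SimpleActor:  [SimpleProxy object] + [SimpleActor SimpleProxy LocalEvent object]
  take SimpleProxy:  [SimpleProxy object] + [SimpleProxy LocalEvent object]
  take LocalEvent:  [object] + [LocalEvent object]
  take object:  [object] + [object]

SmartActor -> AsyncBlock -> RemoteProxy -> AsyncEvent -> SimpleActor -> SimpleProxy -> LocalEvent -> object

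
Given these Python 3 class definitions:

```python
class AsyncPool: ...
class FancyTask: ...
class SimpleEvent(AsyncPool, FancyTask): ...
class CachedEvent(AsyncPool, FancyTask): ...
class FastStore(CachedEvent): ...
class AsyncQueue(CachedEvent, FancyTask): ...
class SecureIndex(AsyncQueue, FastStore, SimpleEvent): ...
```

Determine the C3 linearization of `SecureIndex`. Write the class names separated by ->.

L[SecureIndex] = SecureIndex + merge(L[AsyncQueue], L[FastStore], L[SimpleEvent], [AsyncQueue FastStore SimpleEvent])
  take AsyncQueue:  [AsyncQueue CachedEvent AsyncPool FancyTask object] + [FastStore CachedEvent AsyncPool FancyTask object] + [SimpleEvent AsyncPool FancyTask object] + [AsyncQueue FastStore SimpleEvent]
  take FastStore:  [CachedEvent AsyncPool FancyTask object] + [FastStore CachedEvent AsyncPool FancyTask object] + [SimpleEvent AsyncPool FancyTask object] + [FastStore SimpleEvent]
  take CachedEvent:  [CachedEvent AsyncPool FancyTask object] + [CachedEvent AsyncPool FancyTask object] + [SimpleEvent AsyncPool FancyTask object] + [SimpleEvent]
  take SimpleEvent:  [AsyncPool FancyTask object] + [AsyncPool FancyTask object] + [SimpleEvent AsyncPool FancyTask object] + [SimpleEvent]
  take AsyncPool:  [AsyncPool FancyTask object] + [AsyncPool FancyTask object] + [AsyncPool FancyTask object]
  take FancyTask:  [FancyTask object] + [FancyTask object] + [FancyTask object]
  take object:  [object] + [object] + [object]

SecureIndex -> AsyncQueue -> FastStore -> CachedEvent -> SimpleEvent -> AsyncPool -> FancyTask -> object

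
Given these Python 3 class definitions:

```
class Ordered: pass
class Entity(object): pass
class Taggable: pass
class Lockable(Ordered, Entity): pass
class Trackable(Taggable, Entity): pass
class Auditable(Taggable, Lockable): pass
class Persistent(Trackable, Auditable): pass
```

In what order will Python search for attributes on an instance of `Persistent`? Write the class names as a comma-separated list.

L[Persistent] = Persistent + merge(L[Trackable], L[Auditable], [Trackable Auditable])
  take Trackable:  [Trackable Taggable Entity object] + [Auditable Taggable Lockable Ordered Entity object] + [Trackable Auditable]
  take Auditable:  [Taggable Entity object] + [Auditable Taggable Lockable Ordered Entity object] + [Auditable]
  take Taggable:  [Taggable Entity object] + [Taggable Lockable Ordered Entity object]
  take Lockable:  [Entity object] + [Lockable Ordered Entity object]
  take Ordered:  [Entity object] + [Ordered Entity object]
  take Entity:  [Entity object] + [Entity object]
  take object:  [object] + [object]

Persistent, Trackable, Auditable, Taggable, Lockable, Ordered, Entity, object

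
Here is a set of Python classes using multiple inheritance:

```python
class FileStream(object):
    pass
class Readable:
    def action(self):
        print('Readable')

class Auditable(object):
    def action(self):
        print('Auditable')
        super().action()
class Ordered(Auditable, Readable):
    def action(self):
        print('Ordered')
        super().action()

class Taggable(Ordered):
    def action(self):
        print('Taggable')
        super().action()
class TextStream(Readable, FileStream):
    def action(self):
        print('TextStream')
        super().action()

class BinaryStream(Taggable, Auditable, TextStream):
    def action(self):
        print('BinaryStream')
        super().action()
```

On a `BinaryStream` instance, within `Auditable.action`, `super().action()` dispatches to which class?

TextStream

L[BinaryStream] = BinaryStream + merge(L[Taggable], L[Auditable], L[TextStream], [Taggable Auditable TextStream])
  take Taggable:  [Taggable Ordered Auditable Readable object] + [Auditable object] + [TextStream Readable FileStream object] + [Taggable Auditable TextStream]
  take Ordered:  [Ordered Auditable Readable object] + [Auditable object] + [TextStream Readable FileStream object] + [Auditable TextStream]
  take Auditable:  [Auditable Readable object] + [Auditable object] + [TextStream Readable FileStream object] + [Auditable TextStream]
  take TextStream:  [Readable object] + [object] + [TextStream Readable FileStream object] + [TextStream]
  take Readable:  [Readable object] + [object] + [Readable FileStream object]
  take FileStream:  [object] + [object] + [FileStream object]
  take object:  [object] + [object] + [object]
MRO: BinaryStream Taggable Ordered Auditable TextStream Readable FileStream object
super() in Auditable.action on a BinaryStream instance goes to the class after Auditable in BinaryStream's MRO: TextStream.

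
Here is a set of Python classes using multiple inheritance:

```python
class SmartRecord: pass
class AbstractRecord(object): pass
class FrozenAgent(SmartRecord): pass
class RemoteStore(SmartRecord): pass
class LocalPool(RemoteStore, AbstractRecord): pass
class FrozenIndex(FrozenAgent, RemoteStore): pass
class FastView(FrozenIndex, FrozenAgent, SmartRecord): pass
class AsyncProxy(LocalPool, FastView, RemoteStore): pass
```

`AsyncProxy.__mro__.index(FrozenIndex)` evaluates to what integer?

3

L[AsyncProxy] = AsyncProxy + merge(L[LocalPool], L[FastView], L[RemoteStore], [LocalPool FastView RemoteStore])
  take LocalPool:  [LocalPool RemoteStore SmartRecord AbstractRecord object] + [FastView FrozenIndex FrozenAgent RemoteStore SmartRecord object] + [RemoteStore SmartRecord object] + [LocalPool FastView RemoteStore]
  take FastView:  [RemoteStore SmartRecord AbstractRecord object] + [FastView FrozenIndex FrozenAgent RemoteStore SmartRecord object] + [RemoteStore SmartRecord object] + [FastView RemoteStore]
  take FrozenIndex:  [RemoteStore SmartRecord AbstractRecord object] + [FrozenIndex FrozenAgent RemoteStore SmartRecord object] + [RemoteStore SmartRecord object] + [RemoteStore]
  take FrozenAgent:  [RemoteStore SmartRecord AbstractRecord object] + [FrozenAgent RemoteStore SmartRecord object] + [RemoteStore SmartRecord object] + [RemoteStore]
  take RemoteStore:  [RemoteStore SmartRecord AbstractRecord object] + [RemoteStore SmartRecord object] + [RemoteStore SmartRecord object] + [RemoteStore]
  take SmartRecord:  [SmartRecord AbstractRecord object] + [SmartRecord object] + [SmartRecord object]
  take AbstractRecord:  [AbstractRecord object] + [object] + [object]
  take object:  [object] + [object] + [object]
MRO: AsyncProxy LocalPool FastView FrozenIndex FrozenAgent RemoteStore SmartRecord AbstractRecord object
FrozenIndex sits at index 3.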